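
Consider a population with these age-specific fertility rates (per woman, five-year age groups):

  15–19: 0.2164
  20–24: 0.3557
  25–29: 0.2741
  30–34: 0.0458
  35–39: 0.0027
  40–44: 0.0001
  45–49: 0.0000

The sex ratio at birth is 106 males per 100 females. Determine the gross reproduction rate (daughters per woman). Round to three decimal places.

2.172

Proportion female at birth = 100 / (100 + 106) = 0.48544.
Sum of ASFRs = 0.2164 + 0.3557 + 0.2741 + 0.0458 + 0.0027 + 0.0001 + 0.0000 = 0.8948
TFR = 5 × 0.8948 = 4.474
GRR = 0.48544 × 4.474 = 2.17186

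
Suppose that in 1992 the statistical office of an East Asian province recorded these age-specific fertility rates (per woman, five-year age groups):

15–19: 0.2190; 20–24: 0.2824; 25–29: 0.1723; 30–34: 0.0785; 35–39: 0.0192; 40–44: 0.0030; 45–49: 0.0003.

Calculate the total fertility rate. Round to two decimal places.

Sum of ASFRs = 0.2190 + 0.2824 + 0.1723 + 0.0785 + 0.0192 + 0.0030 + 0.0003 = 0.7747
TFR = 5 × 0.7747 = 3.8735

3.87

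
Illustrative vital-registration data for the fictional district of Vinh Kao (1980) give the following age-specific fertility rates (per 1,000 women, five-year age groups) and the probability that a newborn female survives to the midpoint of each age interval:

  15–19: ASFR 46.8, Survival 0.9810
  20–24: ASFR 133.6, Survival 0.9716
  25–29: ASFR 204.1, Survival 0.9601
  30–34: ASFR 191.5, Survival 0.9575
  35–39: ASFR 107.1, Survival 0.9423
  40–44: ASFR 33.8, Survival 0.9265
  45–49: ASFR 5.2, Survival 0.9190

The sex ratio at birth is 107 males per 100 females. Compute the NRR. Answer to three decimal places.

Proportion female at birth = 100 / (100 + 107) = 0.48309.
Survival-weighted fertility by age (5·fₓ·Sₓ):
  15–19: 5 × 46.8/1000 × 0.9810 = 0.22955
  20–24: 5 × 133.6/1000 × 0.9716 = 0.64903
  25–29: 5 × 204.1/1000 × 0.9601 = 0.97978
  30–34: 5 × 191.5/1000 × 0.9575 = 0.91681
  35–39: 5 × 107.1/1000 × 0.9423 = 0.50460
  40–44: 5 × 33.8/1000 × 0.9265 = 0.15658
  45–49: 5 × 5.2/1000 × 0.9190 = 0.02389
Sum = 3.46024
NRR = 0.48309 × 3.46024 = 1.67161
An NRR exceeding 1 indicates intrinsic growth under these rates.

1.672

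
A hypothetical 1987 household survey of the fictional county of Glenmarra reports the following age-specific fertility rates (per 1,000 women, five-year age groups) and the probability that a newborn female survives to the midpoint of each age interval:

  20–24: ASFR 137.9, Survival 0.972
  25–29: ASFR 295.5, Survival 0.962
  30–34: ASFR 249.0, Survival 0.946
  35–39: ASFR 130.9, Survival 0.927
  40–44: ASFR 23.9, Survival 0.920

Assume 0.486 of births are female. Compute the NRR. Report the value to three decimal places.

1.937

Proportion female at birth = 0.486.
Per-age-group product (5 × ASFR × survival probability):
  20–24: 5 × 137.9/1000 × 0.972 = 0.67019
  25–29: 5 × 295.5/1000 × 0.962 = 1.42136
  30–34: 5 × 249.0/1000 × 0.946 = 1.17777
  35–39: 5 × 130.9/1000 × 0.927 = 0.60672
  40–44: 5 × 23.9/1000 × 0.920 = 0.10994
Sum = 3.98598
NRR = 0.486 × 3.98598 = 1.93719
With NRR above 1 the population is above replacement fertility.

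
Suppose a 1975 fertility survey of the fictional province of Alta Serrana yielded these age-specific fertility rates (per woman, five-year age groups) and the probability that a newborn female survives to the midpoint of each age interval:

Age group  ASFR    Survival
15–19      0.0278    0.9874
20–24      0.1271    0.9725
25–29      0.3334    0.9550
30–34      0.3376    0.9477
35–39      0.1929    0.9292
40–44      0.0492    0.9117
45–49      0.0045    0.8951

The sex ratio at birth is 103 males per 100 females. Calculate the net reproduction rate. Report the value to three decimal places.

2.506

Proportion female at birth = 100 / (100 + 103) = 0.49261.
Weighting each age-specific rate by interval width and survival:
  15–19: 5 × 0.0278 × 0.9874 = 0.13725
  20–24: 5 × 0.1271 × 0.9725 = 0.61802
  25–29: 5 × 0.3334 × 0.9550 = 1.59199
  30–34: 5 × 0.3376 × 0.9477 = 1.59972
  35–39: 5 × 0.1929 × 0.9292 = 0.89621
  40–44: 5 × 0.0492 × 0.9117 = 0.22428
  45–49: 5 × 0.0045 × 0.8951 = 0.02014
Sum = 5.08761
NRR = 0.49261 × 5.08761 = 2.50621
With NRR above 1 the population is above replacement fertility.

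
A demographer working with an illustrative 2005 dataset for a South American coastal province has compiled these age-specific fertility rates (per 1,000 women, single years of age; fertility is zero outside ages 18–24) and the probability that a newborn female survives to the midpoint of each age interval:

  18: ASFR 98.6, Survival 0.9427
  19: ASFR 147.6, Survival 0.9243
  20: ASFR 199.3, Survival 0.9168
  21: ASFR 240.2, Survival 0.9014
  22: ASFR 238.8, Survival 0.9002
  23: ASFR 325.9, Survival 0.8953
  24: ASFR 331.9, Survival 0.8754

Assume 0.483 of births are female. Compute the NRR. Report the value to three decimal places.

Proportion female at birth = 0.483.
Survival-weighted fertility by age (1·fₓ·Sₓ):
  18: 1 × 98.6/1000 × 0.9427 = 0.09295
  19: 1 × 147.6/1000 × 0.9243 = 0.13643
  20: 1 × 199.3/1000 × 0.9168 = 0.18272
  21: 1 × 240.2/1000 × 0.9014 = 0.21652
  22: 1 × 238.8/1000 × 0.9002 = 0.21497
  23: 1 × 325.9/1000 × 0.8953 = 0.29178
  24: 1 × 331.9/1000 × 0.8754 = 0.29055
Sum = 1.42592
NRR = 0.483 × 1.42592 = 0.68872
With NRR below 1 the population is below replacement fertility.

0.689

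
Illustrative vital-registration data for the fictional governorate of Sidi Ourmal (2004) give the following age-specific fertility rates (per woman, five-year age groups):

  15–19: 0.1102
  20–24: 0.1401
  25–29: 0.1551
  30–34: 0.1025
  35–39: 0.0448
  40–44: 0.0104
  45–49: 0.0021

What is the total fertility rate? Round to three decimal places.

2.826

Sum of ASFRs = 0.1102 + 0.1401 + 0.1551 + 0.1025 + 0.0448 + 0.0104 + 0.0021 = 0.5652
TFR = 5 × 0.5652 = 2.826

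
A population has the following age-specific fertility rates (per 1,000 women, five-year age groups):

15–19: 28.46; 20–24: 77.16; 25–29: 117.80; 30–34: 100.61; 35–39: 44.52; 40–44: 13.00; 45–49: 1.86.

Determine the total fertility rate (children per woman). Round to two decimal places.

Sum of ASFRs = 28.46 + 77.16 + 117.80 + 100.61 + 44.52 + 13.00 + 1.86 = 383.41
TFR = 5 × 383.41 / 1000 = 1.91705

1.92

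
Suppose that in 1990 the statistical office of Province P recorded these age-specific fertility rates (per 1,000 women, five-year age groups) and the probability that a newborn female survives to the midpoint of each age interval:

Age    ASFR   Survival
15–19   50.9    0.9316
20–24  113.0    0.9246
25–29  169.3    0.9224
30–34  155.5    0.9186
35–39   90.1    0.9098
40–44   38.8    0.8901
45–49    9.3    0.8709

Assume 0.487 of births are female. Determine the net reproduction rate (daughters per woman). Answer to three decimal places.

Proportion female at birth = 0.487.
Per-age-group product (5 × ASFR × survival probability):
  15–19: 5 × 50.9/1000 × 0.9316 = 0.23709
  20–24: 5 × 113.0/1000 × 0.9246 = 0.52240
  25–29: 5 × 169.3/1000 × 0.9224 = 0.78081
  30–34: 5 × 155.5/1000 × 0.9186 = 0.71421
  35–39: 5 × 90.1/1000 × 0.9098 = 0.40986
  40–44: 5 × 38.8/1000 × 0.8901 = 0.17268
  45–49: 5 × 9.3/1000 × 0.8709 = 0.04050
Sum = 2.87755
NRR = 0.487 × 2.87755 = 1.40137
An NRR exceeding 1 indicates intrinsic growth under these rates.

1.401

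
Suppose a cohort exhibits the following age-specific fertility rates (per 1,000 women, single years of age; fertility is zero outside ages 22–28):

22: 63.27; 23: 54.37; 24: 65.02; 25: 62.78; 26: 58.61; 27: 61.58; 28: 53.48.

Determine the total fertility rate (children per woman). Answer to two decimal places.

Sum of ASFRs = 63.27 + 54.37 + 65.02 + 62.78 + 58.61 + 61.58 + 53.48 = 419.11
TFR = 419.11 / 1000 = 0.41911

0.42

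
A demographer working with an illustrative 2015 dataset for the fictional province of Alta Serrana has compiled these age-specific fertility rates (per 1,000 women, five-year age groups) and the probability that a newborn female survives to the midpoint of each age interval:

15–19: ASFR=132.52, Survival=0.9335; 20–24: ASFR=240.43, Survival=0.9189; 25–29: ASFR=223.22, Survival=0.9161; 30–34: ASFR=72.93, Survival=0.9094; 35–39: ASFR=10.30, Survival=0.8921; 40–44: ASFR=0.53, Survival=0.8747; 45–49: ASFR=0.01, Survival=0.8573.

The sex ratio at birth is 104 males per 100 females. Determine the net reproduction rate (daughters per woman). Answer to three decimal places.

Proportion female at birth = 100 / (100 + 104) = 0.49020.
Survival-weighted fertility by age (5·fₓ·Sₓ):
  15–19: 5 × 132.52/1000 × 0.9335 = 0.61854
  20–24: 5 × 240.43/1000 × 0.9189 = 1.10466
  25–29: 5 × 223.22/1000 × 0.9161 = 1.02246
  30–34: 5 × 72.93/1000 × 0.9094 = 0.33161
  35–39: 5 × 10.30/1000 × 0.8921 = 0.04594
  40–44: 5 × 0.53/1000 × 0.8747 = 0.00232
  45–49: 5 × 0.01/1000 × 0.8573 = 0.00004
Sum = 3.12557
NRR = 0.49020 × 3.12557 = 1.53215

1.532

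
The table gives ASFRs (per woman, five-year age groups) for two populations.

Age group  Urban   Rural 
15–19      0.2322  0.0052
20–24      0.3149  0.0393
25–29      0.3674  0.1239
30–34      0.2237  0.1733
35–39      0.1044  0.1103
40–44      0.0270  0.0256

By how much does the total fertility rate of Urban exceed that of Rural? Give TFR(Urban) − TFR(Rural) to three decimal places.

3.960

Urban:
  Sum of ASFRs = 0.2322 + 0.3149 + 0.3674 + 0.2237 + 0.1044 + 0.0270 = 1.2696
  TFR = 5 × 1.2696 = 6.348
Rural:
  Sum of ASFRs = 0.0052 + 0.0393 + 0.1239 + 0.1733 + 0.1103 + 0.0256 = 0.4776
  TFR = 5 × 0.4776 = 2.388
Difference = 6.348 − 2.388 = 3.96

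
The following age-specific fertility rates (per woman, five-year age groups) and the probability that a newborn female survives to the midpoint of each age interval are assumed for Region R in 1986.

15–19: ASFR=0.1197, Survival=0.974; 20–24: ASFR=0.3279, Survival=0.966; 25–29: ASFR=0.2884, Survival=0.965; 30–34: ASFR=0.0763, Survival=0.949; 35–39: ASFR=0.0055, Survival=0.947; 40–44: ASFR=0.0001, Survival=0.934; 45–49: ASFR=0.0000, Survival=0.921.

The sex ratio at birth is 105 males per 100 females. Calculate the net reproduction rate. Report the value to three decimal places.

Proportion female at birth = 100 / (100 + 105) = 0.48780.
Each age group contributes 5 × ASFR × survival:
  15–19: 5 × 0.1197 × 0.974 = 0.58294
  20–24: 5 × 0.3279 × 0.966 = 1.58376
  25–29: 5 × 0.2884 × 0.965 = 1.39153
  30–34: 5 × 0.0763 × 0.949 = 0.36204
  35–39: 5 × 0.0055 × 0.947 = 0.02604
  40–44: 5 × 0.0001 × 0.934 = 0.00047
  45–49: 5 × 0.0000 × 0.921 = 0.00000
Sum = 3.94678
NRR = 0.48780 × 3.94678 = 1.92524
NRR > 1, so each generation more than replaces itself.

1.925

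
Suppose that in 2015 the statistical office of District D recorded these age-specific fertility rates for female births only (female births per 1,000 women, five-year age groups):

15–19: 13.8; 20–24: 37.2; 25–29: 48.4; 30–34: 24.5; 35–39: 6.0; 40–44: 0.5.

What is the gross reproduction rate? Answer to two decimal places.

0.65

Sum of female ASFRs = 13.8 + 37.2 + 48.4 + 24.5 + 6.0 + 0.5 = 130.4
GRR = 5 × 130.4 / 1000 = 0.652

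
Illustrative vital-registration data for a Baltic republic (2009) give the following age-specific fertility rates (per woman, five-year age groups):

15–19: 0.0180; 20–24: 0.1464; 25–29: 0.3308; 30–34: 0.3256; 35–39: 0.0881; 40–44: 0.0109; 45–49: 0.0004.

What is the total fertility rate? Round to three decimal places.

Sum of ASFRs = 0.0180 + 0.1464 + 0.3308 + 0.3256 + 0.0881 + 0.0109 + 0.0004 = 0.9202
TFR = 5 × 0.9202 = 4.601

4.601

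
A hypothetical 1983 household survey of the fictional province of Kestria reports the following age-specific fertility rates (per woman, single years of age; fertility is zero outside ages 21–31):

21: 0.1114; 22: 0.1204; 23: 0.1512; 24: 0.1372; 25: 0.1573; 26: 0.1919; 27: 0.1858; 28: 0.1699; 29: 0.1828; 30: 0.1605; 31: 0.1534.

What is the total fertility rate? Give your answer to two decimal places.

Sum of ASFRs = 0.1114 + 0.1204 + 0.1512 + 0.1372 + 0.1573 + 0.1919 + 0.1858 + 0.1699 + 0.1828 + 0.1605 + 0.1534 = 1.7218
TFR = 1.7218

1.72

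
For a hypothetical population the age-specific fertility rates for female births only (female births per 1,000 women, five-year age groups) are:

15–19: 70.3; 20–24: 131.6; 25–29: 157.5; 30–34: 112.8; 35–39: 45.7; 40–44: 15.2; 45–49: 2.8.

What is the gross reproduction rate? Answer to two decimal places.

Sum of female ASFRs = 70.3 + 131.6 + 157.5 + 112.8 + 45.7 + 15.2 + 2.8 = 535.9
GRR = 5 × 535.9 / 1000 = 2.6795

2.68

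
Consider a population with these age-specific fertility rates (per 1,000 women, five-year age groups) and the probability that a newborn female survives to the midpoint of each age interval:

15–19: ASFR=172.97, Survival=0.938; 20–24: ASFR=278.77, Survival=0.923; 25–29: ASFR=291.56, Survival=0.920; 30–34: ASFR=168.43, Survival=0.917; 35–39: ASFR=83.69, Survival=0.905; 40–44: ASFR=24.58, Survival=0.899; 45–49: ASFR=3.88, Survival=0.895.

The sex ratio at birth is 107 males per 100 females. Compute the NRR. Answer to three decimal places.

Proportion female at birth = 100 / (100 + 107) = 0.48309.
Weighting each age-specific rate by interval width and survival:
  15–19: 5 × 172.97/1000 × 0.938 = 0.81123
  20–24: 5 × 278.77/1000 × 0.923 = 1.28652
  25–29: 5 × 291.56/1000 × 0.920 = 1.34118
  30–34: 5 × 168.43/1000 × 0.917 = 0.77225
  35–39: 5 × 83.69/1000 × 0.905 = 0.37870
  40–44: 5 × 24.58/1000 × 0.899 = 0.11049
  45–49: 5 × 3.88/1000 × 0.895 = 0.01736
Sum = 4.71773
NRR = 0.48309 × 4.71773 = 2.27909

2.279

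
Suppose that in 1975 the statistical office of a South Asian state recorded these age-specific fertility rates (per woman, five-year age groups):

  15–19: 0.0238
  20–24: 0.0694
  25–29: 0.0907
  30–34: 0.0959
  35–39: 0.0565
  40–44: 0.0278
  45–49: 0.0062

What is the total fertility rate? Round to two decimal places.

1.85

Sum of ASFRs = 0.0238 + 0.0694 + 0.0907 + 0.0959 + 0.0565 + 0.0278 + 0.0062 = 0.3703
TFR = 5 × 0.3703 = 1.8515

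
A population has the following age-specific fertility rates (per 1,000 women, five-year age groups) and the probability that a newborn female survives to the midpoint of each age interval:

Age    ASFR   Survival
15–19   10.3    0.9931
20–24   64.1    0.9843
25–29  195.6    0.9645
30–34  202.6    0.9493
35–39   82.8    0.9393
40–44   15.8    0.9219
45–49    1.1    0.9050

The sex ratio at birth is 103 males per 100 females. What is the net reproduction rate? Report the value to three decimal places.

Proportion female at birth = 100 / (100 + 103) = 0.49261.
Each age group contributes 5 × ASFR × survival:
  15–19: 5 × 10.3/1000 × 0.9931 = 0.05114
  20–24: 5 × 64.1/1000 × 0.9843 = 0.31547
  25–29: 5 × 195.6/1000 × 0.9645 = 0.94328
  30–34: 5 × 202.6/1000 × 0.9493 = 0.96164
  35–39: 5 × 82.8/1000 × 0.9393 = 0.38887
  40–44: 5 × 15.8/1000 × 0.9219 = 0.07283
  45–49: 5 × 1.1/1000 × 0.9050 = 0.00498
Sum = 2.73821
NRR = 0.49261 × 2.73821 = 1.34887
NRR > 1, so each generation more than replaces itself.

1.349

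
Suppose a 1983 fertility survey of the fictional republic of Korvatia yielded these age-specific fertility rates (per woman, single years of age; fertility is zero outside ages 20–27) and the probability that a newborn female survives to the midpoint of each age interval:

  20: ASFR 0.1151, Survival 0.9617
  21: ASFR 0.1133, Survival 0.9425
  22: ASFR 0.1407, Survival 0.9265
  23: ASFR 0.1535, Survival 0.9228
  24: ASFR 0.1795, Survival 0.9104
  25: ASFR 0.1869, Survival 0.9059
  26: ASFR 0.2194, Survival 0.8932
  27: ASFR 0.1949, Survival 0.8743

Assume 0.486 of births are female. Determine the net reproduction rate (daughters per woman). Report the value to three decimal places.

Proportion female at birth = 0.486.
Each age group contributes 1 × ASFR × survival:
  20: 1 × 0.1151 × 0.9617 = 0.11069
  21: 1 × 0.1133 × 0.9425 = 0.10679
  22: 1 × 0.1407 × 0.9265 = 0.13036
  23: 1 × 0.1535 × 0.9228 = 0.14165
  24: 1 × 0.1795 × 0.9104 = 0.16342
  25: 1 × 0.1869 × 0.9059 = 0.16931
  26: 1 × 0.2194 × 0.8932 = 0.19597
  27: 1 × 0.1949 × 0.8743 = 0.17040
Sum = 1.18859
NRR = 0.486 × 1.18859 = 0.57765

0.578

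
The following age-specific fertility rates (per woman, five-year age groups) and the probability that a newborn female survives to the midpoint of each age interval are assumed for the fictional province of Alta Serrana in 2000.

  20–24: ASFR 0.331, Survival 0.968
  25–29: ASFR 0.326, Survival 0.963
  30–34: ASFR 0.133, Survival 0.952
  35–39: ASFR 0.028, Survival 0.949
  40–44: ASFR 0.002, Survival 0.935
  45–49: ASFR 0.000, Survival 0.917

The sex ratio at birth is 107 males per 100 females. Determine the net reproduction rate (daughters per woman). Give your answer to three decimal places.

1.907

Proportion female at birth = 100 / (100 + 107) = 0.48309.
Each age group contributes 5 × ASFR × survival:
  20–24: 5 × 0.331 × 0.968 = 1.60204
  25–29: 5 × 0.326 × 0.963 = 1.56969
  30–34: 5 × 0.133 × 0.952 = 0.63308
  35–39: 5 × 0.028 × 0.949 = 0.13286
  40–44: 5 × 0.002 × 0.935 = 0.00935
  45–49: 5 × 0.000 × 0.917 = 0.00000
Sum = 3.94702
NRR = 0.48309 × 3.94702 = 1.90677
NRR > 1, so each generation more than replaces itself.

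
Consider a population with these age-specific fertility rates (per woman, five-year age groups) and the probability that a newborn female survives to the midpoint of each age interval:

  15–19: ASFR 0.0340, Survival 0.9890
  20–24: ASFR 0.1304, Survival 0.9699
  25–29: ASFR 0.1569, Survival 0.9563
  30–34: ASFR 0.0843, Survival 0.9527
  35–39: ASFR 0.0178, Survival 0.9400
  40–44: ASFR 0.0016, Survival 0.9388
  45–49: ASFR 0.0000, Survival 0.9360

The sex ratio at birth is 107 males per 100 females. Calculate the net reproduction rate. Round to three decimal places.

0.987

Proportion female at birth = 100 / (100 + 107) = 0.48309.
Survival-weighted fertility by age (5·fₓ·Sₓ):
  15–19: 5 × 0.0340 × 0.9890 = 0.16813
  20–24: 5 × 0.1304 × 0.9699 = 0.63237
  25–29: 5 × 0.1569 × 0.9563 = 0.75022
  30–34: 5 × 0.0843 × 0.9527 = 0.40156
  35–39: 5 × 0.0178 × 0.9400 = 0.08366
  40–44: 5 × 0.0016 × 0.9388 = 0.00751
  45–49: 5 × 0.0000 × 0.9360 = 0.00000
Sum = 2.04345
NRR = 0.48309 × 2.04345 = 0.98717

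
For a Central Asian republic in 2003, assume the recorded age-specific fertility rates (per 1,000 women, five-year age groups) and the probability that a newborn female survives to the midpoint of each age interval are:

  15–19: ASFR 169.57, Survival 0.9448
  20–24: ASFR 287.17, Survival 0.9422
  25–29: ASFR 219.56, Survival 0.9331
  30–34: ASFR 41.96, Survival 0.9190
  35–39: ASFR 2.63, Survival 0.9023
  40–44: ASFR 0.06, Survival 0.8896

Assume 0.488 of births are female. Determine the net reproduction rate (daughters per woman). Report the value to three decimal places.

1.651

Proportion female at birth = 0.488.
Survival-weighted fertility by age (5·fₓ·Sₓ):
  15–19: 5 × 169.57/1000 × 0.9448 = 0.80105
  20–24: 5 × 287.17/1000 × 0.9422 = 1.35286
  25–29: 5 × 219.56/1000 × 0.9331 = 1.02436
  30–34: 5 × 41.96/1000 × 0.9190 = 0.19281
  35–39: 5 × 2.63/1000 × 0.9023 = 0.01187
  40–44: 5 × 0.06/1000 × 0.8896 = 0.00027
Sum = 3.38322
NRR = 0.488 × 3.38322 = 1.65101
An NRR exceeding 1 indicates intrinsic growth under these rates.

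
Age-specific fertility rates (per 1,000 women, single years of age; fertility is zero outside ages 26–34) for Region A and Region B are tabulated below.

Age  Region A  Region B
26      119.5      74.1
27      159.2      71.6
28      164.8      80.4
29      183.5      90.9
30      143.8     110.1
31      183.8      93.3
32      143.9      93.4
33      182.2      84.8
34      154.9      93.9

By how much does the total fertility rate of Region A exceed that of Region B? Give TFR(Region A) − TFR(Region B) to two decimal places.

0.64

Region A:
  Sum of ASFRs = 119.5 + 159.2 + 164.8 + 183.5 + 143.8 + 183.8 + 143.9 + 182.2 + 154.9 = 1435.6
  TFR = 1435.6 / 1000 = 1.4356
Region B:
  Sum of ASFRs = 74.1 + 71.6 + 80.4 + 90.9 + 110.1 + 93.3 + 93.4 + 84.8 + 93.9 = 792.5
  TFR = 792.5 / 1000 = 0.7925
Difference = 1.4356 − 0.7925 = 0.6431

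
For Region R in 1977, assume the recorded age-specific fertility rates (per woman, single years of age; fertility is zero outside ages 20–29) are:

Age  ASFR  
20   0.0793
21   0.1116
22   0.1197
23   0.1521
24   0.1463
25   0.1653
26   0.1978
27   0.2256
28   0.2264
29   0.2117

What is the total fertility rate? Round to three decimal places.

Sum of ASFRs = 0.0793 + 0.1116 + 0.1197 + 0.1521 + 0.1463 + 0.1653 + 0.1978 + 0.2256 + 0.2264 + 0.2117 = 1.6358
TFR = 1.6358

1.636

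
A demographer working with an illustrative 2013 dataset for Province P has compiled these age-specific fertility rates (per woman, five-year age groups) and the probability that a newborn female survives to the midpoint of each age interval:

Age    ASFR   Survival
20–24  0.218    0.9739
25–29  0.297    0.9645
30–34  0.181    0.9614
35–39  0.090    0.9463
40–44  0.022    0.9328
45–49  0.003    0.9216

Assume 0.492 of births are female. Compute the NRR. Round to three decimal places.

1.922

Proportion female at birth = 0.492.
Per-age-group product (5 × ASFR × survival probability):
  20–24: 5 × 0.218 × 0.9739 = 1.06155
  25–29: 5 × 0.297 × 0.9645 = 1.43228
  30–34: 5 × 0.181 × 0.9614 = 0.87007
  35–39: 5 × 0.090 × 0.9463 = 0.42584
  40–44: 5 × 0.022 × 0.9328 = 0.10261
  45–49: 5 × 0.003 × 0.9216 = 0.01382
Sum = 3.90617
NRR = 0.492 × 3.90617 = 1.92184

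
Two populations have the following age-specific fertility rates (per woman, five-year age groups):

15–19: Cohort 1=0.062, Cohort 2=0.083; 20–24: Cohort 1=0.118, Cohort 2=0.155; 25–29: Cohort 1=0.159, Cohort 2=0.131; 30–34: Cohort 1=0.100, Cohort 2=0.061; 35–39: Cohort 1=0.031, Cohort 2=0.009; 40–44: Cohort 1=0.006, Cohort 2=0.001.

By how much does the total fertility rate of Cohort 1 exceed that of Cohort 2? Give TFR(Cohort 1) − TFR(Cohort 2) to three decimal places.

Cohort 1:
  Sum of ASFRs = 0.062 + 0.118 + 0.159 + 0.100 + 0.031 + 0.006 = 0.476
  TFR = 5 × 0.476 = 2.38
Cohort 2:
  Sum of ASFRs = 0.083 + 0.155 + 0.131 + 0.061 + 0.009 + 0.001 = 0.440
  TFR = 5 × 0.440 = 2.2
Difference = 2.38 − 2.2 = 0.18

0.180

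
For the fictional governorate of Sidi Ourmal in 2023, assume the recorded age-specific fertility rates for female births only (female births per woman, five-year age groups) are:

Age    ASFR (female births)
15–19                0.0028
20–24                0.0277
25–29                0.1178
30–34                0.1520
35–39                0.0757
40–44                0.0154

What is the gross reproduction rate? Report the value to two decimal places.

Sum of female ASFRs = 0.0028 + 0.0277 + 0.1178 + 0.1520 + 0.0757 + 0.0154 = 0.3914
GRR = 5 × 0.3914 = 1.957

1.96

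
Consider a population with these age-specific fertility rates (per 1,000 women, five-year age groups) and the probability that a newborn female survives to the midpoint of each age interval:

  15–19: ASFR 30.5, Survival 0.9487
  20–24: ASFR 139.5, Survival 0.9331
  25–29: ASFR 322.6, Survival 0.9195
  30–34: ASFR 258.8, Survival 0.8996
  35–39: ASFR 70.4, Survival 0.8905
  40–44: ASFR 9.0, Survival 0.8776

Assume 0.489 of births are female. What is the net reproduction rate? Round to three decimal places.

Proportion female at birth = 0.489.
Survival-weighted fertility by age (5·fₓ·Sₓ):
  15–19: 5 × 30.5/1000 × 0.9487 = 0.14468
  20–24: 5 × 139.5/1000 × 0.9331 = 0.65084
  25–29: 5 × 322.6/1000 × 0.9195 = 1.48315
  30–34: 5 × 258.8/1000 × 0.8996 = 1.16408
  35–39: 5 × 70.4/1000 × 0.8905 = 0.31346
  40–44: 5 × 9.0/1000 × 0.8776 = 0.03949
Sum = 3.79570
NRR = 0.489 × 3.79570 = 1.85610
An NRR exceeding 1 indicates intrinsic growth under these rates.

1.856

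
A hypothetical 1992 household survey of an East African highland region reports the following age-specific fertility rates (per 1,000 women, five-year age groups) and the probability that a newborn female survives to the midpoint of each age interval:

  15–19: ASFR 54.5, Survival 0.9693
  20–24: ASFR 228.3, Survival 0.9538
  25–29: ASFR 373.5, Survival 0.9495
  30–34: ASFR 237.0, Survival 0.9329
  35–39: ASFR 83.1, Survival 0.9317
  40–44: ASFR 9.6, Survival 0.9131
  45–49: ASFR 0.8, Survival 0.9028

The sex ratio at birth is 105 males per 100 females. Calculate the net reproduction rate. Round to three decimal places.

2.276

Proportion female at birth = 100 / (100 + 105) = 0.48780.
Per-age-group product (5 × ASFR × survival probability):
  15–19: 5 × 54.5/1000 × 0.9693 = 0.26413
  20–24: 5 × 228.3/1000 × 0.9538 = 1.08876
  25–29: 5 × 373.5/1000 × 0.9495 = 1.77319
  30–34: 5 × 237.0/1000 × 0.9329 = 1.10549
  35–39: 5 × 83.1/1000 × 0.9317 = 0.38712
  40–44: 5 × 9.6/1000 × 0.9131 = 0.04383
  45–49: 5 × 0.8/1000 × 0.9028 = 0.00361
Sum = 4.66613
NRR = 0.48780 × 4.66613 = 2.27614
With NRR above 1 the population is above replacement fertility.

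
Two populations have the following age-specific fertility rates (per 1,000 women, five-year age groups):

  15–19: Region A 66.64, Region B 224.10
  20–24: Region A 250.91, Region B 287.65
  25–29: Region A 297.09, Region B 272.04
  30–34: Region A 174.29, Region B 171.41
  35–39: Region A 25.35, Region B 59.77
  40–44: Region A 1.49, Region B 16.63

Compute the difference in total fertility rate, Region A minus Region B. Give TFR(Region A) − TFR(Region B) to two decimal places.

-1.08

Region A:
  Sum of ASFRs = 66.64 + 250.91 + 297.09 + 174.29 + 25.35 + 1.49 = 815.77
  TFR = 5 × 815.77 / 1000 = 4.07885
Region B:
  Sum of ASFRs = 224.10 + 287.65 + 272.04 + 171.41 + 59.77 + 16.63 = 1031.60
  TFR = 5 × 1031.60 / 1000 = 5.158
Difference = 4.07885 − 5.158 = -1.07915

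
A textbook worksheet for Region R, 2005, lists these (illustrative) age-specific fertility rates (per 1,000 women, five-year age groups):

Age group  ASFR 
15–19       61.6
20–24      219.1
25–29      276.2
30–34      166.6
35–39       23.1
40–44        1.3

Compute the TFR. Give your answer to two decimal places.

3.74

Sum of ASFRs = 61.6 + 219.1 + 276.2 + 166.6 + 23.1 + 1.3 = 747.9
TFR = 5 × 747.9 / 1000 = 3.7395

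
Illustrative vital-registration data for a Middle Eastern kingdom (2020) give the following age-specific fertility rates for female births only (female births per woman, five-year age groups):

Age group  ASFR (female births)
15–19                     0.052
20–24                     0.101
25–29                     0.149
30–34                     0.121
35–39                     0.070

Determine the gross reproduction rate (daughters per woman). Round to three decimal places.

2.465

Sum of female ASFRs = 0.052 + 0.101 + 0.149 + 0.121 + 0.070 = 0.493
GRR = 5 × 0.493 = 2.465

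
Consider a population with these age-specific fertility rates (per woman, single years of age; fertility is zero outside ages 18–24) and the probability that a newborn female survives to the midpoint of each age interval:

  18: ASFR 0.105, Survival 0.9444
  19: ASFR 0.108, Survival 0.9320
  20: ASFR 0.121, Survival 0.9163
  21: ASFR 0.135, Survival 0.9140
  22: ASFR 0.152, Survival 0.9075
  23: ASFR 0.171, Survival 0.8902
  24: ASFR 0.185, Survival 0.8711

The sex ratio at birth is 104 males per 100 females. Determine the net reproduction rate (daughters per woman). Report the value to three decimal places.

Proportion female at birth = 100 / (100 + 104) = 0.49020.
Each age group contributes 1 × ASFR × survival:
  18: 1 × 0.105 × 0.9444 = 0.09916
  19: 1 × 0.108 × 0.9320 = 0.10066
  20: 1 × 0.121 × 0.9163 = 0.11087
  21: 1 × 0.135 × 0.9140 = 0.12339
  22: 1 × 0.152 × 0.9075 = 0.13794
  23: 1 × 0.171 × 0.8902 = 0.15222
  24: 1 × 0.185 × 0.8711 = 0.16115
Sum = 0.88539
NRR = 0.49020 × 0.88539 = 0.43402
NRR < 1, so the cohort does not fully replace itself.

0.434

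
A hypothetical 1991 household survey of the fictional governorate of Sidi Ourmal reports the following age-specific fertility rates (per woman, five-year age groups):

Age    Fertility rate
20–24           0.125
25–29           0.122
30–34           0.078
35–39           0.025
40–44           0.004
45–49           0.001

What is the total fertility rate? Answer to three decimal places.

1.775

Sum of ASFRs = 0.125 + 0.122 + 0.078 + 0.025 + 0.004 + 0.001 = 0.355
TFR = 5 × 0.355 = 1.775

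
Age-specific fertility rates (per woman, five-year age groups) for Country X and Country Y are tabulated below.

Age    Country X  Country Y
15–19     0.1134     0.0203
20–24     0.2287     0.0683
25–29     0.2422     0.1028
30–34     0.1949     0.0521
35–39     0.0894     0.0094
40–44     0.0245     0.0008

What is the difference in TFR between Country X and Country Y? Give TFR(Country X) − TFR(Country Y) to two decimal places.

Country X:
  Sum of ASFRs = 0.1134 + 0.2287 + 0.2422 + 0.1949 + 0.0894 + 0.0245 = 0.8931
  TFR = 5 × 0.8931 = 4.4655
Country Y:
  Sum of ASFRs = 0.0203 + 0.0683 + 0.1028 + 0.0521 + 0.0094 + 0.0008 = 0.2537
  TFR = 5 × 0.2537 = 1.2685
Difference = 4.4655 − 1.2685 = 3.197

3.20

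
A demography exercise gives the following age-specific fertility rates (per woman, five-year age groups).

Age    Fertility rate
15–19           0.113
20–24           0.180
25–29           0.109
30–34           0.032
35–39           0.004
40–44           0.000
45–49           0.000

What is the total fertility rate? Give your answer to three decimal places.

2.190

Sum of ASFRs = 0.113 + 0.180 + 0.109 + 0.032 + 0.004 + 0.000 + 0.000 = 0.438
TFR = 5 × 0.438 = 2.19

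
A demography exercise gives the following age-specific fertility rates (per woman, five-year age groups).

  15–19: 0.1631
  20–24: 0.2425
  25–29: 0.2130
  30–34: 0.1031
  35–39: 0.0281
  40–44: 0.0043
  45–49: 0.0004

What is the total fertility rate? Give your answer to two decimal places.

Sum of ASFRs = 0.1631 + 0.2425 + 0.2130 + 0.1031 + 0.0281 + 0.0043 + 0.0004 = 0.7545
TFR = 5 × 0.7545 = 3.7725

3.77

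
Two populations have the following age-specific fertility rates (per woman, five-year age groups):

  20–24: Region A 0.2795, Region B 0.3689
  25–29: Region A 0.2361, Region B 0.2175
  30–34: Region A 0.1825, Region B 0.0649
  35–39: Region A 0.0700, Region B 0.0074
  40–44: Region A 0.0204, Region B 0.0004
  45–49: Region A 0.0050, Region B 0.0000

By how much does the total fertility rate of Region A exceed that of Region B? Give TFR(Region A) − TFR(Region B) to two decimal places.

0.67

Region A:
  Sum of ASFRs = 0.2795 + 0.2361 + 0.1825 + 0.0700 + 0.0204 + 0.0050 = 0.7935
  TFR = 5 × 0.7935 = 3.9675
Region B:
  Sum of ASFRs = 0.3689 + 0.2175 + 0.0649 + 0.0074 + 0.0004 + 0.0000 = 0.6591
  TFR = 5 × 0.6591 = 3.2955
Difference = 3.9675 − 3.2955 = 0.672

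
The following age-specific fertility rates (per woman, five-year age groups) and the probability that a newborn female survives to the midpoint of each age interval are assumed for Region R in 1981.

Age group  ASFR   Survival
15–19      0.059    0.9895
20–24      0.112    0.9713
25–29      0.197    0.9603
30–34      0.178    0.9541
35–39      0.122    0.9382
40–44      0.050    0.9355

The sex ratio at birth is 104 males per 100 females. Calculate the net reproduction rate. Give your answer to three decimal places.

1.685

Proportion female at birth = 100 / (100 + 104) = 0.49020.
Per-age-group product (5 × ASFR × survival probability):
  15–19: 5 × 0.059 × 0.9895 = 0.29190
  20–24: 5 × 0.112 × 0.9713 = 0.54393
  25–29: 5 × 0.197 × 0.9603 = 0.94590
  30–34: 5 × 0.178 × 0.9541 = 0.84915
  35–39: 5 × 0.122 × 0.9382 = 0.57230
  40–44: 5 × 0.050 × 0.9355 = 0.23388
Sum = 3.43706
NRR = 0.49020 × 3.43706 = 1.68485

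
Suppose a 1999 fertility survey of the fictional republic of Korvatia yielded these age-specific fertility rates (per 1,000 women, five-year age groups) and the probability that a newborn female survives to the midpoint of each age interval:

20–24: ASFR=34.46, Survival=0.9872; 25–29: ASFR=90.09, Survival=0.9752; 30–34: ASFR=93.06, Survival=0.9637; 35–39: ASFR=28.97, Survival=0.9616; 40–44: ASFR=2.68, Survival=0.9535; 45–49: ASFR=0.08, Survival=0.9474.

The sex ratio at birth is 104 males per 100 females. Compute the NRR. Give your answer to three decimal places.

0.593

Proportion female at birth = 100 / (100 + 104) = 0.49020.
Weighting each age-specific rate by interval width and survival:
  20–24: 5 × 34.46/1000 × 0.9872 = 0.17009
  25–29: 5 × 90.09/1000 × 0.9752 = 0.43928
  30–34: 5 × 93.06/1000 × 0.9637 = 0.44841
  35–39: 5 × 28.97/1000 × 0.9616 = 0.13929
  40–44: 5 × 2.68/1000 × 0.9535 = 0.01278
  45–49: 5 × 0.08/1000 × 0.9474 = 0.00038
Sum = 1.21023
NRR = 0.49020 × 1.21023 = 0.59325
With NRR below 1 the population is below replacement fertility.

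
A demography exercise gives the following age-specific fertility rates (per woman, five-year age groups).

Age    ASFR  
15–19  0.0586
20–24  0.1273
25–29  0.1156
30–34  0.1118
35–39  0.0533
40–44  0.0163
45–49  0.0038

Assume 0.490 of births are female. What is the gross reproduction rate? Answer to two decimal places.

1.19

Proportion female at birth = 0.490.
Sum of ASFRs = 0.0586 + 0.1273 + 0.1156 + 0.1118 + 0.0533 + 0.0163 + 0.0038 = 0.4867
TFR = 5 × 0.4867 = 2.4335
GRR = 0.490 × 2.4335 = 1.19242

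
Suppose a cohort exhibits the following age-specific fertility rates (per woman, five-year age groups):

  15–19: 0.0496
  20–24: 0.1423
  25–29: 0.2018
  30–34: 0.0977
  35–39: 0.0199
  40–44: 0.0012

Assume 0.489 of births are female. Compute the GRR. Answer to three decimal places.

Proportion female at birth = 0.489.
Sum of ASFRs = 0.0496 + 0.1423 + 0.2018 + 0.0977 + 0.0199 + 0.0012 = 0.5125
TFR = 5 × 0.5125 = 2.5625
GRR = 0.489 × 2.5625 = 1.25306

1.253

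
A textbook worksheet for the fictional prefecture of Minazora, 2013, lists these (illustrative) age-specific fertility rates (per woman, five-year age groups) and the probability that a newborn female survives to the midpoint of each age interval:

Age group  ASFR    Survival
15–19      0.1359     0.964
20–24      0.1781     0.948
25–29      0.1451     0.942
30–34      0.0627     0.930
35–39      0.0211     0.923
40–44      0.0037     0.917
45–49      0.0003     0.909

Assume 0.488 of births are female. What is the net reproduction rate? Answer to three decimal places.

1.264

Proportion female at birth = 0.488.
Per-age-group product (5 × ASFR × survival probability):
  15–19: 5 × 0.1359 × 0.964 = 0.65504
  20–24: 5 × 0.1781 × 0.948 = 0.84419
  25–29: 5 × 0.1451 × 0.942 = 0.68342
  30–34: 5 × 0.0627 × 0.930 = 0.29156
  35–39: 5 × 0.0211 × 0.923 = 0.09738
  40–44: 5 × 0.0037 × 0.917 = 0.01696
  45–49: 5 × 0.0003 × 0.909 = 0.00136
Sum = 2.58991
NRR = 0.488 × 2.58991 = 1.26388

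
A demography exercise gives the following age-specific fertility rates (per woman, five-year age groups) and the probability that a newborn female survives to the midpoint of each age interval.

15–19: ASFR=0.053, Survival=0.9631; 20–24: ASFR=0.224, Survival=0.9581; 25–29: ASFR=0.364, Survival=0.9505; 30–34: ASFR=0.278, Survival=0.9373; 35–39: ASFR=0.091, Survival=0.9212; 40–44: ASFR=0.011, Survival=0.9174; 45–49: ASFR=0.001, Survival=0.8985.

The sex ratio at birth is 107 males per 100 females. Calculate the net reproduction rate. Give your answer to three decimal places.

Proportion female at birth = 100 / (100 + 107) = 0.48309.
Weighting each age-specific rate by interval width and survival:
  15–19: 5 × 0.053 × 0.9631 = 0.25522
  20–24: 5 × 0.224 × 0.9581 = 1.07307
  25–29: 5 × 0.364 × 0.9505 = 1.72991
  30–34: 5 × 0.278 × 0.9373 = 1.30285
  35–39: 5 × 0.091 × 0.9212 = 0.41915
  40–44: 5 × 0.011 × 0.9174 = 0.05046
  45–49: 5 × 0.001 × 0.8985 = 0.00449
Sum = 4.83515
NRR = 0.48309 × 4.83515 = 2.33581
NRR > 1, so each generation more than replaces itself.

2.336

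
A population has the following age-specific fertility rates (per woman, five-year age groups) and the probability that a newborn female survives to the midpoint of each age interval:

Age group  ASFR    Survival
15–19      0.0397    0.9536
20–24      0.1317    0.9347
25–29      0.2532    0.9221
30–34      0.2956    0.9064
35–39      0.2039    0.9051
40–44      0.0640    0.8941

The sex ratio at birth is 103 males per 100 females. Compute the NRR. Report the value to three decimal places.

Proportion female at birth = 100 / (100 + 103) = 0.49261.
Survival-weighted fertility by age (5·fₓ·Sₓ):
  15–19: 5 × 0.0397 × 0.9536 = 0.18929
  20–24: 5 × 0.1317 × 0.9347 = 0.61550
  25–29: 5 × 0.2532 × 0.9221 = 1.16738
  30–34: 5 × 0.2956 × 0.9064 = 1.33966
  35–39: 5 × 0.2039 × 0.9051 = 0.92275
  40–44: 5 × 0.0640 × 0.8941 = 0.28611
Sum = 4.52069
NRR = 0.49261 × 4.52069 = 2.22694
With NRR above 1 the population is above replacement fertility.

2.227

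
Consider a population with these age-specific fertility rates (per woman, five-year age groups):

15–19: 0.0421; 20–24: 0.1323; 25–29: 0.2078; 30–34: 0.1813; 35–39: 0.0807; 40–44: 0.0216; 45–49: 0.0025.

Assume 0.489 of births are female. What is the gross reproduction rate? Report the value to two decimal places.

1.63

Proportion female at birth = 0.489.
Sum of ASFRs = 0.0421 + 0.1323 + 0.2078 + 0.1813 + 0.0807 + 0.0216 + 0.0025 = 0.6683
TFR = 5 × 0.6683 = 3.3415
GRR = 0.489 × 3.3415 = 1.63399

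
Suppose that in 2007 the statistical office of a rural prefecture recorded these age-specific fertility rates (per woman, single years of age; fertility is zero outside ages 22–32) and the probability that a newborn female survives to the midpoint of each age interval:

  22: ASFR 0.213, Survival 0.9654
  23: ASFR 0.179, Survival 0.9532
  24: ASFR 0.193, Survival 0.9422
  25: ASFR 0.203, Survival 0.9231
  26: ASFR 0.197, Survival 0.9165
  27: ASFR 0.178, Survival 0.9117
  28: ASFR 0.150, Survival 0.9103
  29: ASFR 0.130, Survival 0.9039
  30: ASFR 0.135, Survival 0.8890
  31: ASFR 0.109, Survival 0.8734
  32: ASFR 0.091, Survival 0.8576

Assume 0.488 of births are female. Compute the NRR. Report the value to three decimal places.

Proportion female at birth = 0.488.
Each age group contributes 1 × ASFR × survival:
  22: 1 × 0.213 × 0.9654 = 0.20563
  23: 1 × 0.179 × 0.9532 = 0.17062
  24: 1 × 0.193 × 0.9422 = 0.18184
  25: 1 × 0.203 × 0.9231 = 0.18739
  26: 1 × 0.197 × 0.9165 = 0.18055
  27: 1 × 0.178 × 0.9117 = 0.16228
  28: 1 × 0.150 × 0.9103 = 0.13655
  29: 1 × 0.130 × 0.9039 = 0.11751
  30: 1 × 0.135 × 0.8890 = 0.12002
  31: 1 × 0.109 × 0.8734 = 0.09520
  32: 1 × 0.091 × 0.8576 = 0.07804
Sum = 1.63563
NRR = 0.488 × 1.63563 = 0.79819

0.798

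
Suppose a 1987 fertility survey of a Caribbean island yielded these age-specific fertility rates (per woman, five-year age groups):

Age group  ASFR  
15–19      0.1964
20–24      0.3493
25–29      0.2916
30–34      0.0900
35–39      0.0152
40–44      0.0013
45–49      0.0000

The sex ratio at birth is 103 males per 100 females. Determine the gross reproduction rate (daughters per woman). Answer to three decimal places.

2.325

Proportion female at birth = 100 / (100 + 103) = 0.49261.
Sum of ASFRs = 0.1964 + 0.3493 + 0.2916 + 0.0900 + 0.0152 + 0.0013 + 0.0000 = 0.9438
TFR = 5 × 0.9438 = 4.719
GRR = 0.49261 × 4.719 = 2.32463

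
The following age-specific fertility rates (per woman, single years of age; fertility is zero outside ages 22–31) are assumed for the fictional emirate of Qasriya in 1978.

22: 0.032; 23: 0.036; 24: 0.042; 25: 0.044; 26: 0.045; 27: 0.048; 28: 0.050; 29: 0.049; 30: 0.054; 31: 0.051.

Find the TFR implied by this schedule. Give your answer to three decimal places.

0.451

Sum of ASFRs = 0.032 + 0.036 + 0.042 + 0.044 + 0.045 + 0.048 + 0.050 + 0.049 + 0.054 + 0.051 = 0.451
TFR = 0.451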